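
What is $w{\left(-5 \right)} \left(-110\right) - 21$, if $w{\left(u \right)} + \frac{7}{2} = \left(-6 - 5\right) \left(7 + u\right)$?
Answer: $2784$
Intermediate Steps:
$w{\left(u \right)} = - \frac{161}{2} - 11 u$ ($w{\left(u \right)} = - \frac{7}{2} + \left(-6 - 5\right) \left(7 + u\right) = - \frac{7}{2} - 11 \left(7 + u\right) = - \frac{7}{2} - \left(77 + 11 u\right) = - \frac{161}{2} - 11 u$)
$w{\left(-5 \right)} \left(-110\right) - 21 = \left(- \frac{161}{2} - -55\right) \left(-110\right) - 21 = \left(- \frac{161}{2} + 55\right) \left(-110\right) - 21 = \left(- \frac{51}{2}\right) \left(-110\right) - 21 = 2805 - 21 = 2784$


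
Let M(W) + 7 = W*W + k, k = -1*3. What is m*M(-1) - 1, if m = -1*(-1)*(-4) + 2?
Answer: 17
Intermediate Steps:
k = -3
m = -2 (m = 1*(-4) + 2 = -4 + 2 = -2)
M(W) = -10 + W² (M(W) = -7 + (W*W - 3) = -7 + (W² - 3) = -7 + (-3 + W²) = -10 + W²)
m*M(-1) - 1 = -2*(-10 + (-1)²) - 1 = -2*(-10 + 1) - 1 = -2*(-9) - 1 = 18 - 1 = 17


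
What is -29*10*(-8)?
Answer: 2320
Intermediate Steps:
-29*10*(-8) = -290*(-8) = 2320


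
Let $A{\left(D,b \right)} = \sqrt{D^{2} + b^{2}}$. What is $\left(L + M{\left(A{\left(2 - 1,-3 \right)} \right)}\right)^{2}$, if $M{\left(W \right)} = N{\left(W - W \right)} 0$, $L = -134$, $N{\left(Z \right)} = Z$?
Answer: $17956$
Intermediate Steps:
$M{\left(W \right)} = 0$ ($M{\left(W \right)} = \left(W - W\right) 0 = 0 \cdot 0 = 0$)
$\left(L + M{\left(A{\left(2 - 1,-3 \right)} \right)}\right)^{2} = \left(-134 + 0\right)^{2} = \left(-134\right)^{2} = 17956$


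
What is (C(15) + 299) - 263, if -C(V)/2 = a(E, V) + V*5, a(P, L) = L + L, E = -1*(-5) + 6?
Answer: -174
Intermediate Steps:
E = 11 (E = 5 + 6 = 11)
a(P, L) = 2*L
C(V) = -14*V (C(V) = -2*(2*V + V*5) = -2*(2*V + 5*V) = -14*V)
(C(15) + 299) - 263 = (-14*15 + 299) - 263 = (-210 + 299) - 263 = 89 - 263 = -174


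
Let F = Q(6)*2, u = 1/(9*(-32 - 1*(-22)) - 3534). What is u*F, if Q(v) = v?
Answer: -1/302 ≈ -0.0033113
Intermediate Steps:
u = -1/3624 (u = 1/(9*(-32 + 22) - 3534) = 1/(9*(-10) - 3534) = 1/(-90 - 3534) = 1/(-3624) = -1/3624 ≈ -0.00027594)
F = 12 (F = 6*2 = 12)
u*F = -1/3624*12 = -1/302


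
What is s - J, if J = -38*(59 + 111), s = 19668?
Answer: 26128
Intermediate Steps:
J = -6460 (J = -38*170 = -6460)
s - J = 19668 - 1*(-6460) = 19668 + 6460 = 26128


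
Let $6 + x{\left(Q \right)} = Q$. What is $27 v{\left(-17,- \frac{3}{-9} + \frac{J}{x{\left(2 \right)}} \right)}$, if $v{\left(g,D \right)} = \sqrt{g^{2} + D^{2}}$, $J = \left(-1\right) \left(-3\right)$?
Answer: $\frac{9 \sqrt{41641}}{4} \approx 459.14$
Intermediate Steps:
$J = 3$
$x{\left(Q \right)} = -6 + Q$
$v{\left(g,D \right)} = \sqrt{D^{2} + g^{2}}$
$27 v{\left(-17,- \frac{3}{-9} + \frac{J}{x{\left(2 \right)}} \right)} = 27 \sqrt{\left(- \frac{3}{-9} + \frac{3}{-6 + 2}\right)^{2} + \left(-17\right)^{2}} = 27 \sqrt{\left(\left(-3\right) \left(- \frac{1}{9}\right) + \frac{3}{-4}\right)^{2} + 289} = 27 \sqrt{\left(\frac{1}{3} + 3 \left(- \frac{1}{4}\right)\right)^{2} + 289} = 27 \sqrt{\left(\frac{1}{3} - \frac{3}{4}\right)^{2} + 289} = 27 \sqrt{\left(- \frac{5}{12}\right)^{2} + 289} = 27 \sqrt{\frac{25}{144} + 289} = 27 \sqrt{\frac{41641}{144}} = 27 \frac{\sqrt{41641}}{12} = \frac{9 \sqrt{41641}}{4}$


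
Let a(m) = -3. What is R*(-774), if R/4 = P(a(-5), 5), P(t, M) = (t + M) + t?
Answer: 3096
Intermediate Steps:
P(t, M) = M + 2*t (P(t, M) = (M + t) + t = M + 2*t)
R = -4 (R = 4*(5 + 2*(-3)) = 4*(5 - 6) = 4*(-1) = -4)
R*(-774) = -4*(-774) = 3096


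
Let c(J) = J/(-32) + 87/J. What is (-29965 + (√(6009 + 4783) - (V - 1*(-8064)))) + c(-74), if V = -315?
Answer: -22326015/592 + 2*√2698 ≈ -37609.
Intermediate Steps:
c(J) = 87/J - J/32 (c(J) = J*(-1/32) + 87/J = -J/32 + 87/J = 87/J - J/32)
(-29965 + (√(6009 + 4783) - (V - 1*(-8064)))) + c(-74) = (-29965 + (√(6009 + 4783) - (-315 - 1*(-8064)))) + (87/(-74) - 1/32*(-74)) = (-29965 + (√10792 - (-315 + 8064))) + (87*(-1/74) + 37/16) = (-29965 + (2*√2698 - 1*7749)) + (-87/74 + 37/16) = (-29965 + (2*√2698 - 7749)) + 673/592 = (-29965 + (-7749 + 2*√2698)) + 673/592 = (-37714 + 2*√2698) + 673/592 = -22326015/592 + 2*√2698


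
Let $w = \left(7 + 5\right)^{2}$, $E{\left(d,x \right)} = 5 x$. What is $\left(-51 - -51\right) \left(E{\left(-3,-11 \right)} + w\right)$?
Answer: $0$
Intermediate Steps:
$w = 144$ ($w = 12^{2} = 144$)
$\left(-51 - -51\right) \left(E{\left(-3,-11 \right)} + w\right) = \left(-51 - -51\right) \left(5 \left(-11\right) + 144\right) = \left(-51 + 51\right) \left(-55 + 144\right) = 0 \cdot 89 = 0$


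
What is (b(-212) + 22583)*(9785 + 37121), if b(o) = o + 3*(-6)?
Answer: 1048489818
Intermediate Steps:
b(o) = -18 + o (b(o) = o - 18 = -18 + o)
(b(-212) + 22583)*(9785 + 37121) = ((-18 - 212) + 22583)*(9785 + 37121) = (-230 + 22583)*46906 = 22353*46906 = 1048489818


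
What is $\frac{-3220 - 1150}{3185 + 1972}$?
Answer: $- \frac{4370}{5157} \approx -0.84739$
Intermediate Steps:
$\frac{-3220 - 1150}{3185 + 1972} = - \frac{4370}{5157}$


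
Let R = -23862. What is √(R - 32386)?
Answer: 2*I*√14062 ≈ 237.17*I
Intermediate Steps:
√(R - 32386) = √(-23862 - 32386) = √(-56248) = 2*I*√14062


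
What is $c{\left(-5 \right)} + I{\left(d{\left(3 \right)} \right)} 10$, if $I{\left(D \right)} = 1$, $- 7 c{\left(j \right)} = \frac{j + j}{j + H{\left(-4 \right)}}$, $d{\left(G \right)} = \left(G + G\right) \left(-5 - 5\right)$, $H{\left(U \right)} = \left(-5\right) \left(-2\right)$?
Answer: $\frac{72}{7} \approx 10.286$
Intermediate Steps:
$H{\left(U \right)} = 10$
$d{\left(G \right)} = - 20 G$ ($d{\left(G \right)} = 2 G \left(-10\right) = - 20 G$)
$c{\left(j \right)} = - \frac{2 j}{7 \left(10 + j\right)}$ ($c{\left(j \right)} = - \frac{\left(j + j\right) \frac{1}{j + 10}}{7} = - \frac{2 j \frac{1}{10 + j}}{7} = - \frac{2 j}{7 \left(10 + j\right)}$)
$c{\left(-5 \right)} + I{\left(d{\left(3 \right)} \right)} 10 = \left(-2\right) \left(-5\right) \frac{1}{70 + 7 \left(-5\right)} + 1 \cdot 10 = \left(-2\right) \left(-5\right) \frac{1}{70 - 35} + 10 = \left(-2\right) \left(-5\right) \frac{1}{35} + 10 = \frac{2}{7} + 10 = \frac{72}{7}$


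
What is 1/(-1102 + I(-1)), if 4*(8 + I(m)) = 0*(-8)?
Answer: -1/1110 ≈ -0.00090090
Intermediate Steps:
I(m) = -8 (I(m) = -8 + (0*(-8))/4 = -8 + (¼)*0 = -8 + 0 = -8)
1/(-1102 + I(-1)) = 1/(-1102 - 8) = 1/(-1110) = -1/1110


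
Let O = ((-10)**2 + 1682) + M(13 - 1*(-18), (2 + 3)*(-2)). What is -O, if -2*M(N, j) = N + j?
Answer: -3543/2 ≈ -1771.5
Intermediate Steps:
M(N, j) = -N/2 - j/2 (M(N, j) = -(N + j)/2 = -N/2 - j/2)
O = 3543/2 (O = ((-10)**2 + 1682) + (-(13 - 1*(-18))/2 - (2 + 3)*(-2)/2) = (100 + 1682) + (-(13 + 18)/2 - 5*(-2)/2) = 1782 + (-1/2*31 - 1/2*(-10)) = 1782 + (-31/2 + 5) = 1782 - 21/2 = 3543/2 ≈ 1771.5)
-O = -1*3543/2 = -3543/2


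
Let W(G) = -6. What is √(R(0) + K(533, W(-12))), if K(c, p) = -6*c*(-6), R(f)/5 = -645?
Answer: √15963 ≈ 126.34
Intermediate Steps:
R(f) = -3225 (R(f) = 5*(-645) = -3225)
K(c, p) = 36*c
√(R(0) + K(533, W(-12))) = √(-3225 + 36*533) = √(-3225 + 19188) = √15963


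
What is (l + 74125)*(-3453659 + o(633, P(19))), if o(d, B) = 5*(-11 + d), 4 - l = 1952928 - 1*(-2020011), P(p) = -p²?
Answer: 13453034946690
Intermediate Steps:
l = -3972935 (l = 4 - (1952928 - 1*(-2020011)) = 4 - (1952928 + 2020011) = 4 - 1*3972939 = 4 - 3972939 = -3972935)
o(d, B) = -55 + 5*d
(l + 74125)*(-3453659 + o(633, P(19))) = (-3972935 + 74125)*(-3453659 + (-55 + 5*633)) = -3898810*(-3453659 + (-55 + 3165)) = -3898810*(-3453659 + 3110) = -3898810*(-3450549) = 13453034946690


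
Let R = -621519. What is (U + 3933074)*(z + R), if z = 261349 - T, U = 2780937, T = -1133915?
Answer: 5194932441195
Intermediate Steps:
z = 1395264 (z = 261349 - 1*(-1133915) = 261349 + 1133915 = 1395264)
(U + 3933074)*(z + R) = (2780937 + 3933074)*(1395264 - 621519) = 6714011*773745 = 5194932441195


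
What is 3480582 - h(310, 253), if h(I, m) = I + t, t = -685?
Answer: 3480957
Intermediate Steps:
h(I, m) = -685 + I (h(I, m) = I - 685 = -685 + I)
3480582 - h(310, 253) = 3480582 - (-685 + 310) = 3480582 - 1*(-375) = 3480582 + 375 = 3480957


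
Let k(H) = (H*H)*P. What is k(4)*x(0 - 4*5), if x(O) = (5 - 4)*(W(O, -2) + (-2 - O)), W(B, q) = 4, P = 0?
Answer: 0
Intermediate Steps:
x(O) = 2 - O (x(O) = (5 - 4)*(4 + (-2 - O)) = 1*(2 - O) = 2 - O)
k(H) = 0 (k(H) = (H*H)*0 = H**2*0 = 0)
k(4)*x(0 - 4*5) = 0*(2 - (0 - 4*5)) = 0*(2 - (0 - 20)) = 0*(2 - 1*(-20)) = 0*(2 + 20) = 0*22 = 0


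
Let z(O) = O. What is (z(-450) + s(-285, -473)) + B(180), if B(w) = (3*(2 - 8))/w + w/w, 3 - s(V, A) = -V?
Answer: -7311/10 ≈ -731.10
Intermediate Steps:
s(V, A) = 3 + V (s(V, A) = 3 - (-1)*V = 3 + V)
B(w) = 1 - 18/w (B(w) = (3*(-6))/w + 1 = -18/w + 1 = 1 - 18/w)
(z(-450) + s(-285, -473)) + B(180) = (-450 + (3 - 285)) + (-18 + 180)/180 = (-450 - 282) + (1/180)*162 = -732 + 9/10 = -7311/10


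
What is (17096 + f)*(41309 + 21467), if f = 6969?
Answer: 1510704440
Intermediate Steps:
(17096 + f)*(41309 + 21467) = (17096 + 6969)*(41309 + 21467) = 24065*62776 = 1510704440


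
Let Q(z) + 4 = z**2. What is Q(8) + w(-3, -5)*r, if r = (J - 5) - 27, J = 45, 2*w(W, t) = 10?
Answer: 125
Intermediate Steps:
w(W, t) = 5 (w(W, t) = (1/2)*10 = 5)
Q(z) = -4 + z**2
r = 13 (r = (45 - 5) - 27 = 40 - 27 = 13)
Q(8) + w(-3, -5)*r = (-4 + 8**2) + 5*13 = (-4 + 64) + 65 = 60 + 65 = 125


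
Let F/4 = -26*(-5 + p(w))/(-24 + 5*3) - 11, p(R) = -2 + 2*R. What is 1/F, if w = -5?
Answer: -9/2164 ≈ -0.0041590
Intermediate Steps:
F = -2164/9 (F = 4*(-26*(-5 + (-2 + 2*(-5)))/(-24 + 5*3) - 11) = 4*(-26*(-5 + (-2 - 10))/(-24 + 15) - 11) = 4*(-26*(-5 - 12)/(-9) - 11) = 4*(-(-442)*(-1)/9 - 11) = 4*(-26*17/9 - 11) = 4*(-442/9 - 11) = 4*(-541/9) = -2164/9 ≈ -240.44)
1/F = 1/(-2164/9) = -9/2164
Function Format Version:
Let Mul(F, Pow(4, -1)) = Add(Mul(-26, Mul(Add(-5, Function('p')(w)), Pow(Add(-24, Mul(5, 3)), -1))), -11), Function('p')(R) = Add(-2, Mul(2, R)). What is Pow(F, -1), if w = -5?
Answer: Rational(-9, 2164) ≈ -0.0041590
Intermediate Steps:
F = Rational(-2164, 9) (F = Mul(4, Add(Mul(-26, Mul(Add(-5, Add(-2, Mul(2, -5))), Pow(Add(-24, Mul(5, 3)), -1))), -11)) = Mul(4, Add(Mul(-26, Mul(Add(-5, Add(-2, -10)), Pow(Add(-24, 15), -1))), -11)) = Mul(4, Add(Mul(-26, Mul(Add(-5, -12), Pow(-9, -1))), -11)) = Mul(4, Add(Mul(-26, Mul(-17, Rational(-1, 9))), -11)) = Mul(4, Add(Mul(-26, Rational(17, 9)), -11)) = Mul(4, Add(Rational(-442, 9), -11)) = Mul(4, Rational(-541, 9)) = Rational(-2164, 9) ≈ -240.44)
Pow(F, -1) = Pow(Rational(-2164, 9), -1) = Rational(-9, 2164)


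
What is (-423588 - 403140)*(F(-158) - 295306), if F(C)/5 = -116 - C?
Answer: 243964125888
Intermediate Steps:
F(C) = -580 - 5*C (F(C) = 5*(-116 - C) = -580 - 5*C)
(-423588 - 403140)*(F(-158) - 295306) = (-423588 - 403140)*((-580 - 5*(-158)) - 295306) = -826728*((-580 + 790) - 295306) = -826728*(210 - 295306) = -826728*(-295096) = 243964125888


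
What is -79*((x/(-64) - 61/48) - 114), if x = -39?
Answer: 1739185/192 ≈ 9058.3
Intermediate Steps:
-79*((x/(-64) - 61/48) - 114) = -79*((-39/(-64) - 61/48) - 114) = -79*((-39*(-1/64) - 61*1/48) - 114) = -79*((39/64 - 61/48) - 114) = -79*(-127/192 - 114) = -79*(-22015/192) = 1739185/192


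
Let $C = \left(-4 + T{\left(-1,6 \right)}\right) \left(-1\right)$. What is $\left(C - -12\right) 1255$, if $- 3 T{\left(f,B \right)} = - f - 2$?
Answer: $\frac{58985}{3} \approx 19662.0$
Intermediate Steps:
$T{\left(f,B \right)} = \frac{2}{3} + \frac{f}{3}$ ($T{\left(f,B \right)} = - \frac{- f - 2}{3} = - \frac{-2 - f}{3} = \frac{2}{3} + \frac{f}{3}$)
$C = \frac{11}{3}$ ($C = \left(-4 + \left(\frac{2}{3} + \frac{1}{3} \left(-1\right)\right)\right) \left(-1\right) = \left(-4 + \left(\frac{2}{3} - \frac{1}{3}\right)\right) \left(-1\right) = \left(-4 + \frac{1}{3}\right) \left(-1\right) = \left(- \frac{11}{3}\right) \left(-1\right) = \frac{11}{3} \approx 3.6667$)
$\left(C - -12\right) 1255 = \left(\frac{11}{3} - -12\right) 1255 = \left(\frac{11}{3} + 12\right) 1255 = \frac{47}{3} \cdot 1255 = \frac{58985}{3}$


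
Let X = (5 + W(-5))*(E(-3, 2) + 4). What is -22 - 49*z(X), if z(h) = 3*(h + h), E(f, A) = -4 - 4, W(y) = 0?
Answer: 5858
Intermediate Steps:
E(f, A) = -8
X = -20 (X = (5 + 0)*(-8 + 4) = 5*(-4) = -20)
z(h) = 6*h (z(h) = 3*(2*h) = 6*h)
-22 - 49*z(X) = -22 - 294*(-20) = -22 - 49*(-120) = -22 + 5880 = 5858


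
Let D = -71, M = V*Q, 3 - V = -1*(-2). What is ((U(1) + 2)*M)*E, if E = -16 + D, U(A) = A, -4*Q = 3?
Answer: 783/4 ≈ 195.75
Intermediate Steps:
Q = -3/4 (Q = -1/4*3 = -3/4 ≈ -0.75000)
V = 1 (V = 3 - (-1)*(-2) = 3 - 1*2 = 3 - 2 = 1)
M = -3/4 (M = 1*(-3/4) = -3/4 ≈ -0.75000)
E = -87 (E = -16 - 71 = -87)
((U(1) + 2)*M)*E = ((1 + 2)*(-3/4))*(-87) = (3*(-3/4))*(-87) = -9/4*(-87) = 783/4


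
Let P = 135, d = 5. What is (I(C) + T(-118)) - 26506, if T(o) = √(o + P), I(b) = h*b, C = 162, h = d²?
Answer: -22456 + √17 ≈ -22452.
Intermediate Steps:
h = 25 (h = 5² = 25)
I(b) = 25*b
T(o) = √(135 + o) (T(o) = √(o + 135) = √(135 + o))
(I(C) + T(-118)) - 26506 = (25*162 + √(135 - 118)) - 26506 = (4050 + √17) - 26506 = -22456 + √17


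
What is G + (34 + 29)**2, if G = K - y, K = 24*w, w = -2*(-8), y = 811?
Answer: 3542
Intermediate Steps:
w = 16
K = 384 (K = 24*16 = 384)
G = -427 (G = 384 - 1*811 = 384 - 811 = -427)
G + (34 + 29)**2 = -427 + (34 + 29)**2 = -427 + 63**2 = -427 + 3969 = 3542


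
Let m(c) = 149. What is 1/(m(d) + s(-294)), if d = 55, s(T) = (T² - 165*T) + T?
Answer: 1/134801 ≈ 7.4183e-6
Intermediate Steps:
s(T) = T² - 164*T
1/(m(d) + s(-294)) = 1/(149 - 294*(-164 - 294)) = 1/(149 - 294*(-458)) = 1/(149 + 134652) = 1/134801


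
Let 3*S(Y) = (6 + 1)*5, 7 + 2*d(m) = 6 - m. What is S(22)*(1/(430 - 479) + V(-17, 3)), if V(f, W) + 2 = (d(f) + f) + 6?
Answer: -410/7 ≈ -58.571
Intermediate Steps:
d(m) = -½ - m/2 (d(m) = -7/2 + (6 - m)/2 = -7/2 + (3 - m/2) = -½ - m/2)
V(f, W) = 7/2 + f/2 (V(f, W) = -2 + (((-½ - f/2) + f) + 6) = -2 + ((-½ + f/2) + 6) = -2 + (11/2 + f/2) = 7/2 + f/2)
S(Y) = 35/3 (S(Y) = ((6 + 1)*5)/3 = (7*5)/3 = (⅓)*35 = 35/3)
S(22)*(1/(430 - 479) + V(-17, 3)) = 35*(1/(430 - 479) + (7/2 + (½)*(-17)))/3 = 35*(1/(-49) + (7/2 - 17/2))/3 = 35*(-1/49 - 5)/3 = (35/3)*(-246/49) = -410/7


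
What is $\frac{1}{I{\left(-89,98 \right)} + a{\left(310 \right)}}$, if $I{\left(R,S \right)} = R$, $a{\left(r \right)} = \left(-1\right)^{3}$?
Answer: $- \frac{1}{90} \approx -0.011111$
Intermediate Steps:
$a{\left(r \right)} = -1$
$\frac{1}{I{\left(-89,98 \right)} + a{\left(310 \right)}} = \frac{1}{-89 - 1} = \frac{1}{-90} = - \frac{1}{90}$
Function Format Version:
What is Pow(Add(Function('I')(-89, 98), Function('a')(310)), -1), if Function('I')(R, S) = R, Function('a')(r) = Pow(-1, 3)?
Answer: Rational(-1, 90) ≈ -0.011111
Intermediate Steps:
Function('a')(r) = -1
Pow(Add(Function('I')(-89, 98), Function('a')(310)), -1) = Pow(Add(-89, -1), -1) = Pow(-90, -1) = Rational(-1, 90)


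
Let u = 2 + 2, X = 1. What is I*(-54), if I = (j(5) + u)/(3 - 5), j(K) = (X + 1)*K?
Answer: 378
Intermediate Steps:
u = 4
j(K) = 2*K (j(K) = (1 + 1)*K = 2*K)
I = -7 (I = (2*5 + 4)/(3 - 5) = (10 + 4)/(-2) = 14*(-1/2) = -7)
I*(-54) = -7*(-54) = 378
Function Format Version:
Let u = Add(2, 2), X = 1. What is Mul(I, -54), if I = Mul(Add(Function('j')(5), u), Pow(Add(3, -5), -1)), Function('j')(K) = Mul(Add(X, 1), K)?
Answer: 378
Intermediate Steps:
u = 4
Function('j')(K) = Mul(2, K) (Function('j')(K) = Mul(Add(1, 1), K) = Mul(2, K))
I = -7 (I = Mul(Add(Mul(2, 5), 4), Pow(Add(3, -5), -1)) = Mul(Add(10, 4), Pow(-2, -1)) = Mul(14, Rational(-1, 2)) = -7)
Mul(I, -54) = Mul(-7, -54) = 378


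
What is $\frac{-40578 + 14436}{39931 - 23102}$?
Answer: $- \frac{26142}{16829} \approx -1.5534$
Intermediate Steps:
$\frac{-40578 + 14436}{39931 - 23102} = - \frac{26142}{16829}$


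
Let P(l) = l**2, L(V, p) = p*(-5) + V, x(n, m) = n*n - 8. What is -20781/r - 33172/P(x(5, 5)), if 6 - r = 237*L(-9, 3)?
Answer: -64962359/548522 ≈ -118.43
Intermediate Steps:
x(n, m) = -8 + n**2 (x(n, m) = n**2 - 8 = -8 + n**2)
L(V, p) = V - 5*p (L(V, p) = -5*p + V = V - 5*p)
r = 5694 (r = 6 - 237*(-9 - 5*3) = 6 - 237*(-9 - 15) = 6 - 237*(-24) = 6 - 1*(-5688) = 6 + 5688 = 5694)
-20781/r - 33172/P(x(5, 5)) = -20781/5694 - 33172/(-8 + 5**2)**2 = -20781*1/5694 - 33172/(-8 + 25)**2 = -6927/1898 - 33172/(17**2) = -6927/1898 - 33172/289 = -64962359/548522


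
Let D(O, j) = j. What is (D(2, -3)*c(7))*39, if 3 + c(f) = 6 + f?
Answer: -1170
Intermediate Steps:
c(f) = 3 + f (c(f) = -3 + (6 + f) = 3 + f)
(D(2, -3)*c(7))*39 = -3*(3 + 7)*39 = -3*10*39 = -30*39 = -1170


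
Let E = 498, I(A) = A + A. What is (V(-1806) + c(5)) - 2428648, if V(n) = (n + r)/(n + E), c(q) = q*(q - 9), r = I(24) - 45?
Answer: -1058898647/436 ≈ -2.4287e+6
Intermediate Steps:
I(A) = 2*A
r = 3 (r = 2*24 - 45 = 48 - 45 = 3)
c(q) = q*(-9 + q)
V(n) = (3 + n)/(498 + n) (V(n) = (n + 3)/(n + 498) = (3 + n)/(498 + n))
(V(-1806) + c(5)) - 2428648 = ((3 - 1806)/(498 - 1806) + 5*(-9 + 5)) - 2428648 = (-1803/(-1308) + 5*(-4)) - 2428648 = (-1/1308*(-1803) - 20) - 2428648 = (601/436 - 20) - 2428648 = -8119/436 - 2428648 = -1058898647/436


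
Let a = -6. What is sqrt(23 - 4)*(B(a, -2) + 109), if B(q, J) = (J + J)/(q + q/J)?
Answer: 331*sqrt(19)/3 ≈ 480.93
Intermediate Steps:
B(q, J) = 2*J/(q + q/J) (B(q, J) = (2*J)/(q + q/J) = 2*J/(q + q/J))
sqrt(23 - 4)*(B(a, -2) + 109) = sqrt(23 - 4)*(2*(-2)**2/(-6*(1 - 2)) + 109) = sqrt(19)*(2*4*(-1/6)/(-1) + 109) = sqrt(19)*(2*4*(-1/6)*(-1) + 109) = sqrt(19)*(4/3 + 109) = sqrt(19)*(331/3) = 331*sqrt(19)/3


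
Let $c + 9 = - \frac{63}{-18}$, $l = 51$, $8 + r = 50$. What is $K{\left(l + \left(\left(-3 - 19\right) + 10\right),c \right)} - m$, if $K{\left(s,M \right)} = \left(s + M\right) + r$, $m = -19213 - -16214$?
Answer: $\frac{6149}{2} \approx 3074.5$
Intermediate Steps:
$r = 42$ ($r = -8 + 50 = 42$)
$c = - \frac{11}{2}$ ($c = -9 - \frac{63}{-18} = -9 - - \frac{7}{2} = -9 + \frac{7}{2} = - \frac{11}{2} \approx -5.5$)
$m = -2999$ ($m = -19213 + 16214 = -2999$)
$K{\left(s,M \right)} = 42 + M + s$ ($K{\left(s,M \right)} = \left(s + M\right) + 42 = \left(M + s\right) + 42 = 42 + M + s$)
$K{\left(l + \left(\left(-3 - 19\right) + 10\right),c \right)} - m = \left(42 - \frac{11}{2} + \left(51 + \left(\left(-3 - 19\right) + 10\right)\right)\right) - -2999 = \left(42 - \frac{11}{2} + \left(51 + \left(-22 + 10\right)\right)\right) + 2999 = \left(42 - \frac{11}{2} + \left(51 - 12\right)\right) + 2999 = \left(42 - \frac{11}{2} + 39\right) + 2999 = \frac{151}{2} + 2999 = \frac{6149}{2}$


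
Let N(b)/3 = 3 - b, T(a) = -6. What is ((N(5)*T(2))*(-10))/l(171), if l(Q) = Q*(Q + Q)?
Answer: -20/3249 ≈ -0.0061557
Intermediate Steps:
l(Q) = 2*Q² (l(Q) = Q*(2*Q) = 2*Q²)
N(b) = 9 - 3*b (N(b) = 3*(3 - b) = 9 - 3*b)
((N(5)*T(2))*(-10))/l(171) = (((9 - 3*5)*(-6))*(-10))/((2*171²)) = (((9 - 15)*(-6))*(-10))/((2*29241)) = (-6*(-6)*(-10))/58482 = (36*(-10))*(1/58482) = -360*1/58482 = -20/3249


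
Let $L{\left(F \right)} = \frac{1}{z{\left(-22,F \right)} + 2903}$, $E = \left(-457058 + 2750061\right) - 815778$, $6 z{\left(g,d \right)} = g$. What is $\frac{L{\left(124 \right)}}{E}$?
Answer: $\frac{3}{12848903050} \approx 2.3348 \cdot 10^{-10}$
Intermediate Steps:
$z{\left(g,d \right)} = \frac{g}{6}$
$E = 1477225$ ($E = 2293003 - 815778 = 1477225$)
$L{\left(F \right)} = \frac{3}{8698}$ ($L{\left(F \right)} = \frac{1}{\frac{1}{6} \left(-22\right) + 2903} = \frac{1}{- \frac{11}{3} + 2903} = \frac{1}{\frac{8698}{3}} = \frac{3}{8698}$)
$\frac{L{\left(124 \right)}}{E} = \frac{3}{8698 \cdot 1477225} = \frac{3}{8698} \cdot \frac{1}{1477225} = \frac{3}{12848903050}$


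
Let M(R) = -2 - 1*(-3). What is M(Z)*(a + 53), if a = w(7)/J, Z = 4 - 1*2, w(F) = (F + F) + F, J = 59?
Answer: 3148/59 ≈ 53.356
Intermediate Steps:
w(F) = 3*F (w(F) = 2*F + F = 3*F)
Z = 2 (Z = 4 - 2 = 2)
M(R) = 1 (M(R) = -2 + 3 = 1)
a = 21/59 (a = (3*7)/59 = 21*(1/59) = 21/59 ≈ 0.35593)
M(Z)*(a + 53) = 1*(21/59 + 53) = 1*(3148/59) = 3148/59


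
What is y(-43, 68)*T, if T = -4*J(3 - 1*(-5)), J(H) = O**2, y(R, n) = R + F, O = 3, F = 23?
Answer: 720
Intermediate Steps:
y(R, n) = 23 + R (y(R, n) = R + 23 = 23 + R)
J(H) = 9 (J(H) = 3**2 = 9)
T = -36 (T = -4*9 = -36)
y(-43, 68)*T = (23 - 43)*(-36) = -20*(-36) = 720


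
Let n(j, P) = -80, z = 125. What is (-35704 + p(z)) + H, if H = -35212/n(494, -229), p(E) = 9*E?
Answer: -682777/20 ≈ -34139.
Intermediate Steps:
H = 8803/20 (H = -35212/(-80) = -35212*(-1/80) = 8803/20 ≈ 440.15)
(-35704 + p(z)) + H = (-35704 + 9*125) + 8803/20 = (-35704 + 1125) + 8803/20 = -34579 + 8803/20 = -682777/20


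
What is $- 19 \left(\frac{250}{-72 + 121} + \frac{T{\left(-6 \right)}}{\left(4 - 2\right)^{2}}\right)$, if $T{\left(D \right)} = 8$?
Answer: $- \frac{6612}{49} \approx -134.94$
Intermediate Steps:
$- 19 \left(\frac{250}{-72 + 121} + \frac{T{\left(-6 \right)}}{\left(4 - 2\right)^{2}}\right) = - 19 \left(\frac{250}{-72 + 121} + \frac{8}{\left(4 - 2\right)^{2}}\right) = - 19 \left(\frac{250}{49} + \frac{8}{2^{2}}\right) = - 19 \left(250 \cdot \frac{1}{49} + \frac{8}{4}\right) = - 19 \left(\frac{250}{49} + 8 \cdot \frac{1}{4}\right) = - 19 \left(\frac{250}{49} + 2\right) = \left(-19\right) \frac{348}{49} = - \frac{6612}{49}$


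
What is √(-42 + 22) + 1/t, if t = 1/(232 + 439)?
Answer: 671 + 2*I*√5 ≈ 671.0 + 4.4721*I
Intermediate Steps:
t = 1/671 ≈ 0.0014903
√(-42 + 22) + 1/t = √(-42 + 22) + 1/(1/671) = √(-20) + 671 = 2*I*√5 + 671 = 671 + 2*I*√5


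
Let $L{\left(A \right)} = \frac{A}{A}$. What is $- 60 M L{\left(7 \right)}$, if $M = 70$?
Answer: $-4200$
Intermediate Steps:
$L{\left(A \right)} = 1$
$- 60 M L{\left(7 \right)} = \left(-60\right) 70 \cdot 1 = \left(-4200\right) 1 = -4200$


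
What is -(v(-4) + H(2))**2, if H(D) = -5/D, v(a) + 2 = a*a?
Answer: -529/4 ≈ -132.25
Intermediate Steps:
v(a) = -2 + a**2 (v(a) = -2 + a*a = -2 + a**2)
-(v(-4) + H(2))**2 = -((-2 + (-4)**2) - 5/2)**2 = -((-2 + 16) - 5*1/2)**2 = -(14 - 5/2)**2 = -(23/2)**2 = -1*529/4 = -529/4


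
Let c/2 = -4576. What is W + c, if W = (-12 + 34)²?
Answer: -8668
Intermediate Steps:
c = -9152 (c = 2*(-4576) = -9152)
W = 484 (W = 22² = 484)
W + c = 484 - 9152 = -8668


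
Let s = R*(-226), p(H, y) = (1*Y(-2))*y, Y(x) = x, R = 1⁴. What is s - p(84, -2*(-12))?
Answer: -178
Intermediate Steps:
R = 1
p(H, y) = -2*y (p(H, y) = (1*(-2))*y = -2*y)
s = -226 (s = 1*(-226) = -226)
s - p(84, -2*(-12)) = -226 - (-2)*(-2*(-12)) = -226 - (-2)*24 = -226 - 1*(-48) = -226 + 48 = -178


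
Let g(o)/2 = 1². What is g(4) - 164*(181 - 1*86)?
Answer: -15578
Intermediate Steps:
g(o) = 2 (g(o) = 2*1² = 2*1 = 2)
g(4) - 164*(181 - 1*86) = 2 - 164*(181 - 1*86) = 2 - 164*(181 - 86) = 2 - 164*95 = 2 - 15580 = -15578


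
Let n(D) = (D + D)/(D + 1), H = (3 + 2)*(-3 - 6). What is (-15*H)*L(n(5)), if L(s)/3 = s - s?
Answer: 0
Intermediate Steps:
H = -45 (H = 5*(-9) = -45)
n(D) = 2*D/(1 + D) (n(D) = (2*D)/(1 + D) = 2*D/(1 + D))
L(s) = 0 (L(s) = 3*(s - s) = 3*0 = 0)
(-15*H)*L(n(5)) = -15*(-45)*0 = 675*0 = 0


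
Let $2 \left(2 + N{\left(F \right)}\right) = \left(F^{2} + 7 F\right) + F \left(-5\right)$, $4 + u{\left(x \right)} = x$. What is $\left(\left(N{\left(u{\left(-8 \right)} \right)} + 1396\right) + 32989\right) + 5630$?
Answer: $40073$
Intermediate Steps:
$u{\left(x \right)} = -4 + x$
$N{\left(F \right)} = -2 + F + \frac{F^{2}}{2}$ ($N{\left(F \right)} = -2 + \frac{\left(F^{2} + 7 F\right) + F \left(-5\right)}{2} = -2 + \frac{\left(F^{2} + 7 F\right) - 5 F}{2} = -2 + \frac{F^{2} + 2 F}{2} = -2 + \left(F + \frac{F^{2}}{2}\right) = -2 + F + \frac{F^{2}}{2}$)
$\left(\left(N{\left(u{\left(-8 \right)} \right)} + 1396\right) + 32989\right) + 5630 = \left(\left(\left(-2 - 12 + \frac{\left(-4 - 8\right)^{2}}{2}\right) + 1396\right) + 32989\right) + 5630 = \left(\left(\left(-2 - 12 + \frac{\left(-12\right)^{2}}{2}\right) + 1396\right) + 32989\right) + 5630 = \left(\left(\left(-2 - 12 + \frac{1}{2} \cdot 144\right) + 1396\right) + 32989\right) + 5630 = \left(\left(\left(-2 - 12 + 72\right) + 1396\right) + 32989\right) + 5630 = \left(\left(58 + 1396\right) + 32989\right) + 5630 = \left(1454 + 32989\right) + 5630 = 34443 + 5630 = 40073$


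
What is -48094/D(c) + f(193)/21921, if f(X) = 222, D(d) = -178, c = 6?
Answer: 175718015/650323 ≈ 270.20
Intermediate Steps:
-48094/D(c) + f(193)/21921 = -48094/(-178) + 222/21921 = -48094*(-1/178) + 222*(1/21921) = 24047/89 + 74/7307 = 175718015/650323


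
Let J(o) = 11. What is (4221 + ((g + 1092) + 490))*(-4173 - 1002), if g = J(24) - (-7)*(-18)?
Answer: -29435400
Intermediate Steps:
g = -115 (g = 11 - (-7)*(-18) = 11 - 1*126 = 11 - 126 = -115)
(4221 + ((g + 1092) + 490))*(-4173 - 1002) = (4221 + ((-115 + 1092) + 490))*(-4173 - 1002) = (4221 + (977 + 490))*(-5175) = (4221 + 1467)*(-5175) = 5688*(-5175) = -29435400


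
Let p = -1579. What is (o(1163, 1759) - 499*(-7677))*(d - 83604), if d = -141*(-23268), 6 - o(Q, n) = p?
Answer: 12252913539072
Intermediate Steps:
o(Q, n) = 1585 (o(Q, n) = 6 - 1*(-1579) = 6 + 1579 = 1585)
d = 3280788
(o(1163, 1759) - 499*(-7677))*(d - 83604) = (1585 - 499*(-7677))*(3280788 - 83604) = (1585 + 3830823)*3197184 = 3832408*3197184 = 12252913539072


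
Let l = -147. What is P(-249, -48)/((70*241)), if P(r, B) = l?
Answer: -21/2410 ≈ -0.0087137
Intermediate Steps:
P(r, B) = -147
P(-249, -48)/((70*241)) = -147/(70*241) = -147/16870 = -147*1/16870 = -21/2410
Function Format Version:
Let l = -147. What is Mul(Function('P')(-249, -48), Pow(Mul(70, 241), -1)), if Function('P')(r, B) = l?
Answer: Rational(-21, 2410) ≈ -0.0087137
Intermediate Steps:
Function('P')(r, B) = -147
Mul(Function('P')(-249, -48), Pow(Mul(70, 241), -1)) = Mul(-147, Pow(Mul(70, 241), -1)) = Mul(-147, Pow(16870, -1)) = Mul(-147, Rational(1, 16870)) = Rational(-21, 2410)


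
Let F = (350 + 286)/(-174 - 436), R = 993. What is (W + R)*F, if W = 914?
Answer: -606426/305 ≈ -1988.3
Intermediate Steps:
F = -318/305 (F = 636/(-610) = 636*(-1/610) = -318/305 ≈ -1.0426)
(W + R)*F = (914 + 993)*(-318/305) = 1907*(-318/305) = -606426/305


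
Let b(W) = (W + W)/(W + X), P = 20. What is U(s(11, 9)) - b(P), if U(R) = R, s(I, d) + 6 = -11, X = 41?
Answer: -1077/61 ≈ -17.656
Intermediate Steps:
s(I, d) = -17 (s(I, d) = -6 - 11 = -17)
b(W) = 2*W/(41 + W) (b(W) = (W + W)/(W + 41) = (2*W)/(41 + W) = 2*W/(41 + W))
U(s(11, 9)) - b(P) = -17 - 2*20/(41 + 20) = -17 - 2*20/61 = -17 - 1*40/61 = -17 - 40/61 = -1077/61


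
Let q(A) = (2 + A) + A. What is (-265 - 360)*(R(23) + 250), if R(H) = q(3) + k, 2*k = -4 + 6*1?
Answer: -161875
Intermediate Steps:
k = 1 (k = (-4 + 6*1)/2 = (-4 + 6)/2 = (1/2)*2 = 1)
q(A) = 2 + 2*A
R(H) = 9 (R(H) = (2 + 2*3) + 1 = (2 + 6) + 1 = 8 + 1 = 9)
(-265 - 360)*(R(23) + 250) = (-265 - 360)*(9 + 250) = -625*259 = -161875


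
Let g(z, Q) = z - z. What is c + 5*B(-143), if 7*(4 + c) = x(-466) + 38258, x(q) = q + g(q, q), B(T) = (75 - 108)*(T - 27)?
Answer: 234114/7 ≈ 33445.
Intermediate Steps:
g(z, Q) = 0
B(T) = 891 - 33*T (B(T) = -33*(-27 + T) = 891 - 33*T)
x(q) = q (x(q) = q + 0 = q)
c = 37764/7 (c = -4 + (-466 + 38258)/7 = -4 + (⅐)*37792 = -4 + 37792/7 = 37764/7 ≈ 5394.9)
c + 5*B(-143) = 37764/7 + 5*(891 - 33*(-143)) = 37764/7 + 5*(891 + 4719) = 37764/7 + 5*5610 = 37764/7 + 28050 = 234114/7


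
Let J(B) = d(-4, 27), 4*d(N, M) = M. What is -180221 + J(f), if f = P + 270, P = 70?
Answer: -720857/4 ≈ -1.8021e+5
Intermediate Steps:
d(N, M) = M/4
f = 340 (f = 70 + 270 = 340)
J(B) = 27/4 (J(B) = (¼)*27 = 27/4)
-180221 + J(f) = -180221 + 27/4 = -720857/4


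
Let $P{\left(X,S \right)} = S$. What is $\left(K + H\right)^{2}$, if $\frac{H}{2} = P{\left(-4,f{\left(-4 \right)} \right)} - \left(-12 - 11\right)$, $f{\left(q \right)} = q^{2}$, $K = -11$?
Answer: $4489$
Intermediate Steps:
$H = 78$ ($H = 2 \left(\left(-4\right)^{2} - \left(-12 - 11\right)\right) = 2 \left(16 - \left(-12 - 11\right)\right) = 2 \left(16 - -23\right) = 2 \left(16 + 23\right) = 2 \cdot 39 = 78$)
$\left(K + H\right)^{2} = \left(-11 + 78\right)^{2} = 67^{2} = 4489$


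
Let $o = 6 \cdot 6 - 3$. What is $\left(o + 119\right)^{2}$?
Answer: $23104$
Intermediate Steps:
$o = 33$ ($o = 36 - 3 = 33$)
$\left(o + 119\right)^{2} = \left(33 + 119\right)^{2} = 152^{2} = 23104$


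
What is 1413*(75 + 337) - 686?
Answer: 581470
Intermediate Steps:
1413*(75 + 337) - 686 = 1413*412 - 686 = 582156 - 686 = 581470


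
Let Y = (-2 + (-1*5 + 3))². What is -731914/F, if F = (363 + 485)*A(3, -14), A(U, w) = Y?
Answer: -365957/6784 ≈ -53.944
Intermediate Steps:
Y = 16 (Y = (-2 + (-5 + 3))² = (-2 - 2)² = (-4)² = 16)
A(U, w) = 16
F = 13568 (F = (363 + 485)*16 = 848*16 = 13568)
-731914/F = -731914/13568 = -731914*1/13568 = -365957/6784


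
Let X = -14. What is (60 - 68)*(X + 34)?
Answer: -160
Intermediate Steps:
(60 - 68)*(X + 34) = (60 - 68)*(-14 + 34) = -8*20 = -160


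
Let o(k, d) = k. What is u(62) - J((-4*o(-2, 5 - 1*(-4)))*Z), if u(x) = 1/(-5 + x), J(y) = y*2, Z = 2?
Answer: -1823/57 ≈ -31.982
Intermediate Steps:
J(y) = 2*y
u(62) - J((-4*o(-2, 5 - 1*(-4)))*Z) = 1/(-5 + 62) - 2*-4*(-2)*2 = 1/57 - 2*8*2 = 1/57 - 2*16 = 1/57 - 1*32 = 1/57 - 32 = -1823/57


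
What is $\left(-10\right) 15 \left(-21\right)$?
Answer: $3150$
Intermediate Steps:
$\left(-10\right) 15 \left(-21\right) = \left(-150\right) \left(-21\right) = 3150$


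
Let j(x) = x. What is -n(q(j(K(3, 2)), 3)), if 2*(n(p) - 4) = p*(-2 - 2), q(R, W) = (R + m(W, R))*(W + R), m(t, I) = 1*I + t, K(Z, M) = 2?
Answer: 66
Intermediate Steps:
m(t, I) = I + t
q(R, W) = (R + W)*(W + 2*R) (q(R, W) = (R + (R + W))*(W + R) = (W + 2*R)*(R + W) = (R + W)*(W + 2*R))
n(p) = 4 - 2*p (n(p) = 4 + (p*(-2 - 2))/2 = 4 + (p*(-4))/2 = 4 + (-4*p)/2 = 4 - 2*p)
-n(q(j(K(3, 2)), 3)) = -(4 - 2*(3² + 2*2² + 3*2*3)) = -(4 - 2*(9 + 2*4 + 18)) = -(4 - 2*(9 + 8 + 18)) = -(4 - 2*35) = -(4 - 70) = -1*(-66) = 66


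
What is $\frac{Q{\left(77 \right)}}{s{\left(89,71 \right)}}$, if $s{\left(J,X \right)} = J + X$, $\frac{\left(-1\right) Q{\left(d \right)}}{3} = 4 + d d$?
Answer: $- \frac{17799}{160} \approx -111.24$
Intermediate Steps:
$Q{\left(d \right)} = -12 - 3 d^{2}$ ($Q{\left(d \right)} = - 3 \left(4 + d d\right) = - 3 \left(4 + d^{2}\right) = -12 - 3 d^{2}$)
$\frac{Q{\left(77 \right)}}{s{\left(89,71 \right)}} = \frac{-12 - 3 \cdot 77^{2}}{89 + 71} = \frac{-12 - 17787}{160} = \left(-12 - 17787\right) \frac{1}{160} = \left(-17799\right) \frac{1}{160} = - \frac{17799}{160}$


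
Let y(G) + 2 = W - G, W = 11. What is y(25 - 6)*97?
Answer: -970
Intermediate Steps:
y(G) = 9 - G (y(G) = -2 + (11 - G) = 9 - G)
y(25 - 6)*97 = (9 - (25 - 6))*97 = (9 - 1*19)*97 = (9 - 19)*97 = -10*97 = -970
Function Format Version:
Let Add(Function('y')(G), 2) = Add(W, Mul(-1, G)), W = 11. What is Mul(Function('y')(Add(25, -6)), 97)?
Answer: -970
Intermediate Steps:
Function('y')(G) = Add(9, Mul(-1, G)) (Function('y')(G) = Add(-2, Add(11, Mul(-1, G))) = Add(9, Mul(-1, G)))
Mul(Function('y')(Add(25, -6)), 97) = Mul(Add(9, Mul(-1, Add(25, -6))), 97) = Mul(Add(9, Mul(-1, 19)), 97) = Mul(Add(9, -19), 97) = Mul(-10, 97) = -970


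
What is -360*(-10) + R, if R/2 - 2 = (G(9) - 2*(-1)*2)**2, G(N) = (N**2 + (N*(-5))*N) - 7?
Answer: 217462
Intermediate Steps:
G(N) = -7 - 4*N**2 (G(N) = (N**2 + (-5*N)*N) - 7 = (N**2 - 5*N**2) - 7 = -4*N**2 - 7 = -7 - 4*N**2)
R = 213862 (R = 4 + 2*((-7 - 4*9**2) - 2*(-1)*2)**2 = 4 + 2*((-7 - 4*81) + 2*2)**2 = 4 + 2*((-7 - 324) + 4)**2 = 4 + 2*(-331 + 4)**2 = 4 + 2*(-327)**2 = 4 + 2*106929 = 4 + 213858 = 213862)
-360*(-10) + R = -360*(-10) + 213862 = 3600 + 213862 = 217462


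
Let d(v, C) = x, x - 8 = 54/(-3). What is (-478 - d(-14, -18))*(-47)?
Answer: 21996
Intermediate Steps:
x = -10 (x = 8 + 54/(-3) = 8 + 54*(-⅓) = 8 - 18 = -10)
d(v, C) = -10
(-478 - d(-14, -18))*(-47) = (-478 - 1*(-10))*(-47) = (-478 + 10)*(-47) = -468*(-47) = 21996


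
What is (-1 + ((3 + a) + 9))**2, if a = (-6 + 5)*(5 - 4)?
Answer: 100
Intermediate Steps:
a = -1 (a = -1*1 = -1)
(-1 + ((3 + a) + 9))**2 = (-1 + ((3 - 1) + 9))**2 = (-1 + (2 + 9))**2 = (-1 + 11)**2 = 10**2 = 100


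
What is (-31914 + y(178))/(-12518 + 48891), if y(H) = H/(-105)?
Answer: -3351148/3819165 ≈ -0.87746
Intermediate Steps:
y(H) = -H/105 (y(H) = H*(-1/105) = -H/105)
(-31914 + y(178))/(-12518 + 48891) = (-31914 - 1/105*178)/(-12518 + 48891) = (-31914 - 178/105)/36373 = -3351148/105*1/36373 = -3351148/3819165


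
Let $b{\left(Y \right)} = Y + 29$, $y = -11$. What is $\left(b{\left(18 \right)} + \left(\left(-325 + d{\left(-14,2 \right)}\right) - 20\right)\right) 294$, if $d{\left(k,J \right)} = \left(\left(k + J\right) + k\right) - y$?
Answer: $-92022$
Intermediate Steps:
$d{\left(k,J \right)} = 11 + J + 2 k$ ($d{\left(k,J \right)} = \left(\left(k + J\right) + k\right) - -11 = \left(\left(J + k\right) + k\right) + 11 = \left(J + 2 k\right) + 11 = 11 + J + 2 k$)
$b{\left(Y \right)} = 29 + Y$
$\left(b{\left(18 \right)} + \left(\left(-325 + d{\left(-14,2 \right)}\right) - 20\right)\right) 294 = \left(\left(29 + 18\right) + \left(\left(-325 + \left(11 + 2 + 2 \left(-14\right)\right)\right) - 20\right)\right) 294 = \left(47 + \left(\left(-325 + \left(11 + 2 - 28\right)\right) - 20\right)\right) 294 = \left(47 - 360\right) 294 = \left(-313\right) 294 = -92022$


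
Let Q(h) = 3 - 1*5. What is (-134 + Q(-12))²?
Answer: 18496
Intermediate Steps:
Q(h) = -2 (Q(h) = 3 - 5 = -2)
(-134 + Q(-12))² = (-134 - 2)² = (-136)² = 18496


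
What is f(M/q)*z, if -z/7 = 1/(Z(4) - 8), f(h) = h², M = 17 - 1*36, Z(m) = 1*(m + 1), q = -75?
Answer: 2527/16875 ≈ 0.14975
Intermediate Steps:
Z(m) = 1 + m (Z(m) = 1*(1 + m) = 1 + m)
M = -19 (M = 17 - 36 = -19)
z = 7/3 (z = -7/((1 + 4) - 8) = -7/(5 - 8) = -7/(-3) = -7*(-⅓) = 7/3 ≈ 2.3333)
f(M/q)*z = (-19/(-75))²*(7/3) = (-19*(-1/75))²*(7/3) = (19/75)²*(7/3) = (361/5625)*(7/3) = 2527/16875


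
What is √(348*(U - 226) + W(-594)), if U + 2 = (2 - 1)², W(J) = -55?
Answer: I*√79051 ≈ 281.16*I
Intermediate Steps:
U = -1 (U = -2 + (2 - 1)² = -2 + 1² = -2 + 1 = -1)
√(348*(U - 226) + W(-594)) = √(348*(-1 - 226) - 55) = √(348*(-227) - 55) = √(-78996 - 55) = √(-79051) = I*√79051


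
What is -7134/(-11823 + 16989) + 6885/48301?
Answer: -1256144/1014321 ≈ -1.2384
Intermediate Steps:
-7134/(-11823 + 16989) + 6885/48301 = -7134/5166 + 6885*(1/48301) = -7134*1/5166 + 6885/48301 = -29/21 + 6885/48301 = -1256144/1014321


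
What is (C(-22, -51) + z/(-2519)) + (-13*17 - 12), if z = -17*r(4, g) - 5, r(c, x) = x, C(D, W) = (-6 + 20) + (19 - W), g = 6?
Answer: -375224/2519 ≈ -148.96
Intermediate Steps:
C(D, W) = 33 - W (C(D, W) = 14 + (19 - W) = 33 - W)
z = -107 (z = -17*6 - 5 = -102 - 5 = -107)
(C(-22, -51) + z/(-2519)) + (-13*17 - 12) = ((33 - 1*(-51)) - 107/(-2519)) + (-13*17 - 12) = ((33 + 51) - 107*(-1/2519)) + (-221 - 12) = (84 + 107/2519) - 233 = 211703/2519 - 233 = -375224/2519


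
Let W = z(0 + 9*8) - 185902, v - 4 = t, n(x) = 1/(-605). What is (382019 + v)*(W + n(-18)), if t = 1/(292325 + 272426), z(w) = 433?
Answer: -24208798087824962404/341674355 ≈ -7.0853e+10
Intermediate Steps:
n(x) = -1/605
t = 1/564751 ≈ 1.7707e-6
v = 2259005/564751 (v = 4 + 1/564751 = 2259005/564751 ≈ 4.0000)
W = -185469 (W = 433 - 185902 = -185469)
(382019 + v)*(W + n(-18)) = (382019 + 2259005/564751)*(-185469 - 1/605) = (215747871274/564751)*(-112208746/605) = -24208798087824962404/341674355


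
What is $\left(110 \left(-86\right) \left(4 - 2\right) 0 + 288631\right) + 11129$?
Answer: $299760$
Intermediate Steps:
$\left(110 \left(-86\right) \left(4 - 2\right) 0 + 288631\right) + 11129 = \left(- 9460 \cdot 2 \cdot 0 + 288631\right) + 11129 = \left(\left(-9460\right) 0 + 288631\right) + 11129 = \left(0 + 288631\right) + 11129 = 288631 + 11129 = 299760$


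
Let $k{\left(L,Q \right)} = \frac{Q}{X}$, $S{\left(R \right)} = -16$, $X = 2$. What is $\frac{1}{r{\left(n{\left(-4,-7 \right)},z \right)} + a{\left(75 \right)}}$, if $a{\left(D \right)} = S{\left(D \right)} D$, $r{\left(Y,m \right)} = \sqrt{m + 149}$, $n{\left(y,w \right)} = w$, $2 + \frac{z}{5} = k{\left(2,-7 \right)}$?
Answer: $- \frac{800}{959919} - \frac{\sqrt{6}}{319973} \approx -0.00084106$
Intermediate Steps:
$k{\left(L,Q \right)} = \frac{Q}{2}$
$z = - \frac{55}{2}$ ($z = -10 + 5 \cdot \frac{1}{2} \left(-7\right) = -10 + 5 \left(- \frac{7}{2}\right) = -10 - \frac{35}{2} = - \frac{55}{2} \approx -27.5$)
$r{\left(Y,m \right)} = \sqrt{149 + m}$
$a{\left(D \right)} = - 16 D$
$\frac{1}{r{\left(n{\left(-4,-7 \right)},z \right)} + a{\left(75 \right)}} = \frac{1}{\sqrt{149 - \frac{55}{2}} - 1200} = \frac{1}{\sqrt{\frac{243}{2}} - 1200} = \frac{1}{\frac{9 \sqrt{6}}{2} - 1200} = \frac{1}{-1200 + \frac{9 \sqrt{6}}{2}}$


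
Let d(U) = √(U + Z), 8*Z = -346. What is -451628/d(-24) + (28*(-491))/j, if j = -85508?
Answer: 3437/21377 + 903256*I*√269/269 ≈ 0.16078 + 55073.0*I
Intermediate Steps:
Z = -173/4 (Z = (⅛)*(-346) = -173/4 ≈ -43.250)
d(U) = √(-173/4 + U) (d(U) = √(U - 173/4) = √(-173/4 + U))
-451628/d(-24) + (28*(-491))/j = -451628*2/√(-173 + 4*(-24)) + (28*(-491))/(-85508) = -451628*2/√(-173 - 96) - 13748*(-1/85508) = -451628*(-2*I*√269/269) + 3437/21377 = -(-903256)*I*√269/269 + 3437/21377 = 903256*I*√269/269 + 3437/21377 = 3437/21377 + 903256*I*√269/269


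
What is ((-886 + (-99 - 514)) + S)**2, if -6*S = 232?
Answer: 21279769/9 ≈ 2.3644e+6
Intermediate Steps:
S = -116/3 (S = -1/6*232 = -116/3 ≈ -38.667)
((-886 + (-99 - 514)) + S)**2 = ((-886 + (-99 - 514)) - 116/3)**2 = ((-886 - 613) - 116/3)**2 = (-1499 - 116/3)**2 = (-4613/3)**2 = 21279769/9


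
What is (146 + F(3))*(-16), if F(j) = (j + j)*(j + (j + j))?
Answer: -3200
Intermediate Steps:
F(j) = 6*j**2 (F(j) = (2*j)*(j + 2*j) = (2*j)*(3*j) = 6*j**2)
(146 + F(3))*(-16) = (146 + 6*3**2)*(-16) = (146 + 6*9)*(-16) = (146 + 54)*(-16) = 200*(-16) = -3200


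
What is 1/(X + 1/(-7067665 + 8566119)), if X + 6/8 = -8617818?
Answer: -2996908/25826809954423 ≈ -1.1604e-7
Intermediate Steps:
X = -34471275/4 (X = -3/4 - 8617818 = -34471275/4 ≈ -8.6178e+6)
1/(X + 1/(-7067665 + 8566119)) = 1/(-34471275/4 + 1/(-7067665 + 8566119)) = 1/(-34471275/4 + 1/1498454) = 1/(-25826809954423/2996908) = -2996908/25826809954423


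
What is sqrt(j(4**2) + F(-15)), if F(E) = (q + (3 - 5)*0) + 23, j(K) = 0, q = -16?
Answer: sqrt(7) ≈ 2.6458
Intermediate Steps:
F(E) = 7 (F(E) = (-16 + (3 - 5)*0) + 23 = (-16 - 2*0) + 23 = (-16 + 0) + 23 = -16 + 23 = 7)
sqrt(j(4**2) + F(-15)) = sqrt(0 + 7) = sqrt(7)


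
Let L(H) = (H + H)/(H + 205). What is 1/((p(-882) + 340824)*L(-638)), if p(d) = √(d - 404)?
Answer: 1677009/1684334503799 - 433*I*√1286/148221436334312 ≈ 9.9565e-7 - 1.0476e-10*I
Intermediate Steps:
p(d) = √(-404 + d)
L(H) = 2*H/(205 + H) (L(H) = (2*H)/(205 + H) = 2*H/(205 + H))
1/((p(-882) + 340824)*L(-638)) = 1/((√(-404 - 882) + 340824)*((2*(-638)/(205 - 638)))) = 1/((√(-1286) + 340824)*((2*(-638)/(-433)))) = 1/((I*√1286 + 340824)*((2*(-638)*(-1/433)))) = 1/((340824 + I*√1286)*(1276/433)) = (433/1276)/(340824 + I*√1286) = 433/(1276*(340824 + I*√1286))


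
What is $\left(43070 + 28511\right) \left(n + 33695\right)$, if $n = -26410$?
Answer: $521467585$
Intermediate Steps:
$\left(43070 + 28511\right) \left(n + 33695\right) = \left(43070 + 28511\right) \left(-26410 + 33695\right) = 71581 \cdot 7285 = 521467585$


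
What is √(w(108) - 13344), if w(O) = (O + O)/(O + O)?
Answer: I*√13343 ≈ 115.51*I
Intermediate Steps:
w(O) = 1 (w(O) = (2*O)/((2*O)) = (2*O)*(1/(2*O)) = 1)
√(w(108) - 13344) = √(1 - 13344) = √(-13343) = I*√13343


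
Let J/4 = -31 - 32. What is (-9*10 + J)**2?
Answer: 116964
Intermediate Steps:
J = -252 (J = 4*(-31 - 32) = 4*(-63) = -252)
(-9*10 + J)**2 = (-9*10 - 252)**2 = (-90 - 252)**2 = (-342)**2 = 116964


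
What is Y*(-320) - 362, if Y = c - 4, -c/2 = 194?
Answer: 125078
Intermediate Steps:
c = -388 (c = -2*194 = -388)
Y = -392 (Y = -388 - 4 = -392)
Y*(-320) - 362 = -392*(-320) - 362 = 125440 - 362 = 125078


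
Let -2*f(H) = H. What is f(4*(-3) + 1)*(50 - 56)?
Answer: -33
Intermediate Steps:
f(H) = -H/2
f(4*(-3) + 1)*(50 - 56) = (-(4*(-3) + 1)/2)*(50 - 56) = -(-12 + 1)/2*(-6) = -1/2*(-11)*(-6) = (11/2)*(-6) = -33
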